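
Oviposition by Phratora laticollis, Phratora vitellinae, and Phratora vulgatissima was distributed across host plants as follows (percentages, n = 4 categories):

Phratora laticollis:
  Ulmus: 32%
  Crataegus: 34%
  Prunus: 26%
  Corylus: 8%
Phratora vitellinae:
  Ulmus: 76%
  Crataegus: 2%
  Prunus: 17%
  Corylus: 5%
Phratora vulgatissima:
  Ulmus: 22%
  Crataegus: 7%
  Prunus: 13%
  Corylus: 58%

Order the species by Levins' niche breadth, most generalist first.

Convert percentages to proportions (divide by 100).
Σp_latiᵢ² = 0.32² + 0.34² + 0.26² + 0.08² = 0.1024 + 0.1156 + 0.0676 + 0.0064 = 0.2920
B_lati = 1 / 0.2920 = 3.4247
Σp_viteᵢ² = 0.76² + 0.02² + 0.17² + 0.05² = 0.5776 + 0.0004 + 0.0289 + 0.0025 = 0.6094
B_vite = 1 / 0.6094 = 1.6410
Σp_vulgᵢ² = 0.22² + 0.07² + 0.13² + 0.58² = 0.0484 + 0.0049 + 0.0169 + 0.3364 = 0.4066
B_vulg = 1 / 0.4066 = 2.4594
Ranking by B (broadest → narrowest): Phratora laticollis (3.42) > Phratora vulgatissima (2.46) > Phratora vitellinae (1.64)

Phratora laticollis > Phratora vulgatissima > Phratora vitellinae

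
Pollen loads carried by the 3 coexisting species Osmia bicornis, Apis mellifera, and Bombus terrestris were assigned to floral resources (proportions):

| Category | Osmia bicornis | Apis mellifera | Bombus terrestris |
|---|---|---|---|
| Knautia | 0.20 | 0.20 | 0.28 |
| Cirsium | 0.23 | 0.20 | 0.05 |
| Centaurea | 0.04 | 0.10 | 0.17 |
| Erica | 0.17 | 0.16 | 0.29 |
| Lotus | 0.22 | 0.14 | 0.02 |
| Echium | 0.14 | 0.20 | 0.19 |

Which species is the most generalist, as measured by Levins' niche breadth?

Σp_bicoᵢ² = 0.20² + 0.23² + 0.04² + 0.17² + 0.22² + 0.14² = 0.0400 + 0.0529 + 0.0016 + 0.0289 + 0.0484 + 0.0196 = 0.1914
B_bico = 1 / 0.1914 = 5.2247
Σp_mellᵢ² = 0.20² + 0.20² + 0.10² + 0.16² + 0.14² + 0.20² = 0.0400 + 0.0400 + 0.0100 + 0.0256 + 0.0196 + 0.0400 = 0.1752
B_mell = 1 / 0.1752 = 5.7078
Σp_terrᵢ² = 0.28² + 0.05² + 0.17² + 0.29² + 0.02² + 0.19² = 0.0784 + 0.0025 + 0.0289 + 0.0841 + 0.0004 + 0.0361 = 0.2304
B_terr = 1 / 0.2304 = 4.3403
Highest B → broadest niche (most generalist): Apis mellifera (B = 5.71).

Apis mellifera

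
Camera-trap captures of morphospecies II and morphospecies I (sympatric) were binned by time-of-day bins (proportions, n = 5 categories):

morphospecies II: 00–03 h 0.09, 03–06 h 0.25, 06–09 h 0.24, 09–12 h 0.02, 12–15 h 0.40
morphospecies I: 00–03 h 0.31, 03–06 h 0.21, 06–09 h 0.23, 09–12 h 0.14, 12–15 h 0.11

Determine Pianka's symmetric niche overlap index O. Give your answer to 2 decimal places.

0.72

Σ p₁ᵢp₂ᵢ = 0.0279 + 0.0525 + 0.0552 + 0.0028 + 0.0440 = 0.1824
Σp_1ᵢ² = 0.09² + 0.25² + 0.24² + 0.02² + 0.40² = 0.0081 + 0.0625 + 0.0576 + 0.0004 + 0.1600 = 0.2886
Σp_2ᵢ² = 0.31² + 0.21² + 0.23² + 0.14² + 0.11² = 0.0961 + 0.0441 + 0.0529 + 0.0196 + 0.0121 = 0.2248
O = 0.1824 / √(0.2886 × 0.2248) = 0.1824 / 0.25471 = 0.7161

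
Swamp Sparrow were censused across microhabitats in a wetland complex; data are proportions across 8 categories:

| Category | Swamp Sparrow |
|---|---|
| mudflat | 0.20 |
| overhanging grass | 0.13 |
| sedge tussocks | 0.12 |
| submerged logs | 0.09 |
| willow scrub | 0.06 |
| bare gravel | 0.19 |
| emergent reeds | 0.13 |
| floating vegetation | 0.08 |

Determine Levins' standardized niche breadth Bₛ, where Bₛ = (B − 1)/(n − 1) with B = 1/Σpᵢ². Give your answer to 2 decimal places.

Σpᵢ² = 0.20² + 0.13² + 0.12² + 0.09² + 0.06² + 0.19² + 0.13² + 0.08² = 0.0400 + 0.0169 + 0.0144 + 0.0081 + 0.0036 + 0.0361 + 0.0169 + 0.0064 = 0.1424
B = 1 / 0.1424 = 7.0225
Bₛ = (B − 1)/(n − 1) = (7.0225 − 1)/(8 − 1) = 6.0225/7 = 0.8604

0.86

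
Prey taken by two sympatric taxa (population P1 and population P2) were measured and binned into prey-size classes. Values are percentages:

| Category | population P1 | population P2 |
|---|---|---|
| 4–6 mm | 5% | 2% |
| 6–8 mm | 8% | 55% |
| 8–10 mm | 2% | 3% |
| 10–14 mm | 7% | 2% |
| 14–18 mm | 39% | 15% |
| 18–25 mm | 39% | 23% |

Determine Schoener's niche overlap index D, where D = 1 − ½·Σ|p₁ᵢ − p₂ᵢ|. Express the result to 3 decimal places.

0.520

Convert percentages to proportions (divide by 100).
Σ|p₁ᵢ − p₂ᵢ| = 0.03 + 0.47 + 0.01 + 0.05 + 0.24 + 0.16 = 0.96
D = 1 − ½ × 0.96 = 1 − 0.480 = 0.52000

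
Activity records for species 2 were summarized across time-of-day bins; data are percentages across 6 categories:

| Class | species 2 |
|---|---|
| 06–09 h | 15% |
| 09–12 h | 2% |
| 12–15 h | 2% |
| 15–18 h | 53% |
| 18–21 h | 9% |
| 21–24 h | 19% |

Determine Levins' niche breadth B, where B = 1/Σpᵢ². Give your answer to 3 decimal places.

2.870

Convert percentages to proportions (divide by 100).
Σpᵢ² = 0.15² + 0.02² + 0.02² + 0.53² + 0.09² + 0.19² = 0.0225 + 0.0004 + 0.0004 + 0.2809 + 0.0081 + 0.0361 = 0.3484
B = 1 / 0.3484 = 2.87026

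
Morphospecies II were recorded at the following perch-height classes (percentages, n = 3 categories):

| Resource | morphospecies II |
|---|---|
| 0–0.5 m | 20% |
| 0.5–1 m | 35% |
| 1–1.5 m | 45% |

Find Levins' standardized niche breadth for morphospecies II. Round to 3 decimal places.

Convert percentages to proportions (divide by 100).
Σpᵢ² = 0.20² + 0.35² + 0.45² = 0.0400 + 0.1225 + 0.2025 = 0.3650
B = 1 / 0.3650 = 2.73973
Bₛ = (B − 1)/(n − 1) = (2.73973 − 1)/(3 − 1) = 1.73973/2 = 0.86987

0.870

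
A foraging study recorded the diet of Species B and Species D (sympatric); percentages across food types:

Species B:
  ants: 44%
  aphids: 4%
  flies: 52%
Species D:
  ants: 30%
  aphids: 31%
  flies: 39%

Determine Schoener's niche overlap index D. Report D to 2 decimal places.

0.73

Convert percentages to proportions (divide by 100).
Σ|p₁ᵢ − p₂ᵢ| = 0.14 + 0.27 + 0.13 = 0.54
D = 1 − ½ × 0.54 = 1 − 0.270 = 0.7300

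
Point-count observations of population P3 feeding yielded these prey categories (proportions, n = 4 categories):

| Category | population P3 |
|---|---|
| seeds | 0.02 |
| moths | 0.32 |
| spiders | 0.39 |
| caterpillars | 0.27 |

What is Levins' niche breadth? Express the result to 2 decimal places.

3.05

Σpᵢ² = 0.02² + 0.32² + 0.39² + 0.27² = 0.0004 + 0.1024 + 0.1521 + 0.0729 = 0.3278
B = 1 / 0.3278 = 3.0506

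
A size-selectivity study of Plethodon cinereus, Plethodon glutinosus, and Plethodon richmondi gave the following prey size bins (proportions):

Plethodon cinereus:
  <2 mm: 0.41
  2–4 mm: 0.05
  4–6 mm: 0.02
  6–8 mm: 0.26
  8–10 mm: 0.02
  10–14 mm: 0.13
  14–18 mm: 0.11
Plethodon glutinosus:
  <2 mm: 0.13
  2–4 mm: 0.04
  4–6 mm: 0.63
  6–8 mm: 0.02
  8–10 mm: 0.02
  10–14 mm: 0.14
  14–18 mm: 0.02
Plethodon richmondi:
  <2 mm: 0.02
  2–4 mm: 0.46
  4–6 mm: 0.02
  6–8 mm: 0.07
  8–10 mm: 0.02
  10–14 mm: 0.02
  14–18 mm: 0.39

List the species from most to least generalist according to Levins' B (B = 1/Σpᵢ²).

Plethodon cinereus > Plethodon richmondi > Plethodon glutinosus

Σp_cineᵢ² = 0.41² + 0.05² + 0.02² + 0.26² + 0.02² + 0.13² + 0.11² = 0.1681 + 0.0025 + 0.0004 + 0.0676 + 0.0004 + 0.0169 + 0.0121 = 0.2680
B_cine = 1 / 0.2680 = 3.7313
Σp_glutᵢ² = 0.13² + 0.04² + 0.63² + 0.02² + 0.02² + 0.14² + 0.02² = 0.0169 + 0.0016 + 0.3969 + 0.0004 + 0.0004 + 0.0196 + 0.0004 = 0.4362
B_glut = 1 / 0.4362 = 2.2925
Σp_richᵢ² = 0.02² + 0.46² + 0.02² + 0.07² + 0.02² + 0.02² + 0.39² = 0.0004 + 0.2116 + 0.0004 + 0.0049 + 0.0004 + 0.0004 + 0.1521 = 0.3702
B_rich = 1 / 0.3702 = 2.7012
Ranking by B (broadest → narrowest): Plethodon cinereus (3.73) > Plethodon richmondi (2.70) > Plethodon glutinosus (2.29)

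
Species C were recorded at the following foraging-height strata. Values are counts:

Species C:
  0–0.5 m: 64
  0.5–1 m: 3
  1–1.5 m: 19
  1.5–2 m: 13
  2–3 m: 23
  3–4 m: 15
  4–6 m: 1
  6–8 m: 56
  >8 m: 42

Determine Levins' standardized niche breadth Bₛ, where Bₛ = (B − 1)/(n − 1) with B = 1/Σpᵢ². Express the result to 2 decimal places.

Proportions for Species C (n=236): 64/236=0.2712, 3/236=0.0127, 19/236=0.0805, 13/236=0.0551, 23/236=0.0975, 15/236=0.0636, 1/236=0.0042, 56/236=0.2373, 42/236=0.1780
Σpᵢ² = 0.2712² + 0.0127² + 0.0805² + 0.0551² + 0.0975² + 0.0636² + 0.0042² + 0.2373² + 0.1780² = 0.073549 + 0.000161 + 0.006480 + 0.003036 + 0.009506 + 0.004045 + 0.000018 + 0.056311 + 0.031684 = 0.184790
B = 1 / 0.184790 = 5.4115
Bₛ = (B − 1)/(n − 1) = (5.4115 − 1)/(9 − 1) = 4.4115/8 = 0.5514

0.55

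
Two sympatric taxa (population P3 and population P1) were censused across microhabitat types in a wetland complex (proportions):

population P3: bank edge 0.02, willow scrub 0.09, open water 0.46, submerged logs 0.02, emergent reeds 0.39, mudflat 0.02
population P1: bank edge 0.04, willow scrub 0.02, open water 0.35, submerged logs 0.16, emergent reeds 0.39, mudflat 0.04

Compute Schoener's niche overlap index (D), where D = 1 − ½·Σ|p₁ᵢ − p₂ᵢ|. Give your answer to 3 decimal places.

Σ|p₁ᵢ − p₂ᵢ| = 0.02 + 0.07 + 0.11 + 0.14 + 0.00 + 0.02 = 0.36
D = 1 − ½ × 0.36 = 1 − 0.180 = 0.82000

0.820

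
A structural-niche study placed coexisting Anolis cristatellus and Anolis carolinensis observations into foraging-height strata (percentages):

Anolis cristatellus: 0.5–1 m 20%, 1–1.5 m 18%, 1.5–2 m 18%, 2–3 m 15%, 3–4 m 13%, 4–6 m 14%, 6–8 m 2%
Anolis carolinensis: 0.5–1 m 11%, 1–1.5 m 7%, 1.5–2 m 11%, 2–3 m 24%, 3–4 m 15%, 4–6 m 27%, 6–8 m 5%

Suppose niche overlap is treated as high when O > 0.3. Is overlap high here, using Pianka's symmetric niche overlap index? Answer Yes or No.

Convert percentages to proportions (divide by 100).
Σ p₁ᵢp₂ᵢ = 0.0220 + 0.0126 + 0.0198 + 0.0360 + 0.0195 + 0.0378 + 0.0010 = 0.1487
Σp_1ᵢ² = 0.20² + 0.18² + 0.18² + 0.15² + 0.13² + 0.14² + 0.02² = 0.0400 + 0.0324 + 0.0324 + 0.0225 + 0.0169 + 0.0196 + 0.0004 = 0.1642
Σp_2ᵢ² = 0.11² + 0.07² + 0.11² + 0.24² + 0.15² + 0.27² + 0.05² = 0.0121 + 0.0049 + 0.0121 + 0.0576 + 0.0225 + 0.0729 + 0.0025 = 0.1846
O = 0.1487 / √(0.1642 × 0.1846) = 0.1487 / 0.17410 = 0.8541
O = 0.8541 > 0.3 → Yes.

Yes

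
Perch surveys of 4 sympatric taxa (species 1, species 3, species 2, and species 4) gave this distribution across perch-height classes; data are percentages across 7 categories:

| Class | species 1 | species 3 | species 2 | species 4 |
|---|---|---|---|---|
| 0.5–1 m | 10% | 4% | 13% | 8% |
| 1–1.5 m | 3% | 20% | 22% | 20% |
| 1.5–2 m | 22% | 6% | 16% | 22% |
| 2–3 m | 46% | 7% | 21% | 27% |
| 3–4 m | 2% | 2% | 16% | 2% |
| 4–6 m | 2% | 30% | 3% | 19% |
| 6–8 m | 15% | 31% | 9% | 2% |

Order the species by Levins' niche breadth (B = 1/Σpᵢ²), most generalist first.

species 2 > species 4 > species 3 > species 1

Convert percentages to proportions (divide by 100).
Σp_1ᵢ² = 0.10² + 0.03² + 0.22² + 0.46² + 0.02² + 0.02² + 0.15² = 0.0100 + 0.0009 + 0.0484 + 0.2116 + 0.0004 + 0.0004 + 0.0225 = 0.2942
B_1 = 1 / 0.2942 = 3.3990
Σp_3ᵢ² = 0.04² + 0.20² + 0.06² + 0.07² + 0.02² + 0.30² + 0.31² = 0.0016 + 0.0400 + 0.0036 + 0.0049 + 0.0004 + 0.0900 + 0.0961 = 0.2366
B_3 = 1 / 0.2366 = 4.2265
Σp_2ᵢ² = 0.13² + 0.22² + 0.16² + 0.21² + 0.16² + 0.03² + 0.09² = 0.0169 + 0.0484 + 0.0256 + 0.0441 + 0.0256 + 0.0009 + 0.0081 = 0.1696
B_2 = 1 / 0.1696 = 5.8962
Σp_4ᵢ² = 0.08² + 0.20² + 0.22² + 0.27² + 0.02² + 0.19² + 0.02² = 0.0064 + 0.0400 + 0.0484 + 0.0729 + 0.0004 + 0.0361 + 0.0004 = 0.2046
B_4 = 1 / 0.2046 = 4.8876
Ranking by B (broadest → narrowest): species 2 (5.90) > species 4 (4.89) > species 3 (4.23) > species 1 (3.40)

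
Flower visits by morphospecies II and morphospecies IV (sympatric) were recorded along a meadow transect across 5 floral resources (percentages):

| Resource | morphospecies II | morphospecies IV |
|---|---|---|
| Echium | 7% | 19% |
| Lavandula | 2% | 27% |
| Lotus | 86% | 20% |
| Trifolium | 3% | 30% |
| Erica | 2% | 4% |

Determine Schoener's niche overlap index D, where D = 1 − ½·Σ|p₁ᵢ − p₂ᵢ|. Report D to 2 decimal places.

Convert percentages to proportions (divide by 100).
Σ|p₁ᵢ − p₂ᵢ| = 0.12 + 0.25 + 0.66 + 0.27 + 0.02 = 1.32
D = 1 − ½ × 1.32 = 1 − 0.660 = 0.3400

0.34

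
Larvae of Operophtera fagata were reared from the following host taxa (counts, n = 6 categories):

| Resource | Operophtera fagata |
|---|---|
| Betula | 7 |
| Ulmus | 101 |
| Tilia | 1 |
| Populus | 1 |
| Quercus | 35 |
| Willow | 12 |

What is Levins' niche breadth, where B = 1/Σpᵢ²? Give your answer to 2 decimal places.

2.12

Proportions for Operophtera fagata (n=157): 7/157=0.0446, 101/157=0.6433, 1/157=0.0064, 1/157=0.0064, 35/157=0.2229, 12/157=0.0764
Σpᵢ² = 0.0446² + 0.6433² + 0.0064² + 0.0064² + 0.2229² + 0.0764² = 0.001989 + 0.413835 + 0.000041 + 0.000041 + 0.049684 + 0.005837 = 0.471427
B = 1 / 0.471427 = 2.1212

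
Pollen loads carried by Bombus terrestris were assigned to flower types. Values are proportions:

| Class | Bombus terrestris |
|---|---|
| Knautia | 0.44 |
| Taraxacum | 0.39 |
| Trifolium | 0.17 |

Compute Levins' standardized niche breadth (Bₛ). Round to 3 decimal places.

Σpᵢ² = 0.44² + 0.39² + 0.17² = 0.1936 + 0.1521 + 0.0289 = 0.3746
B = 1 / 0.3746 = 2.66951
Bₛ = (B − 1)/(n − 1) = (2.66951 − 1)/(3 − 1) = 1.66951/2 = 0.83476

0.835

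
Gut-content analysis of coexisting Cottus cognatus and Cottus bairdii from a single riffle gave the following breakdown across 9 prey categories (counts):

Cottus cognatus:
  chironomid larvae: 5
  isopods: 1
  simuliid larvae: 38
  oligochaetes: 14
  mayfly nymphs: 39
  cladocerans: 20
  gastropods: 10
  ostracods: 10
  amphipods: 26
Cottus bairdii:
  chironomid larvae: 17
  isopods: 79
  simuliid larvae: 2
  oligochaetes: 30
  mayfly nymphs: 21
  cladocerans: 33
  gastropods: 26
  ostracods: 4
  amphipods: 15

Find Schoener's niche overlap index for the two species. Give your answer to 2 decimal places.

Proportions for Cottus cognatus (n=163): 5/163=0.0307, 1/163=0.0061, 38/163=0.2331, 14/163=0.0859, 39/163=0.2393, 20/163=0.1227, 10/163=0.0613, 10/163=0.0613, 26/163=0.1595
Proportions for Cottus bairdii (n=227): 17/227=0.0749, 79/227=0.3480, 2/227=0.0088, 30/227=0.1322, 21/227=0.0925, 33/227=0.1454, 26/227=0.1145, 4/227=0.0176, 15/227=0.0661
Σ|p₁ᵢ − p₂ᵢ| = 0.0442 + 0.3419 + 0.2243 + 0.0463 + 0.1468 + 0.0227 + 0.0532 + 0.0437 + 0.0934 = 1.0165
D = 1 − ½ × 1.0165 = 1 − 0.50825 = 0.49175

0.49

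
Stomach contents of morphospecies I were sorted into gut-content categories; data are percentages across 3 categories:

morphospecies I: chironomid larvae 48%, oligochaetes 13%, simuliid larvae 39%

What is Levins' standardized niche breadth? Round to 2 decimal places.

Convert percentages to proportions (divide by 100).
Σpᵢ² = 0.48² + 0.13² + 0.39² = 0.2304 + 0.0169 + 0.1521 = 0.3994
B = 1 / 0.3994 = 2.5038
Bₛ = (B − 1)/(n − 1) = (2.5038 − 1)/(3 − 1) = 1.5038/2 = 0.7519

0.75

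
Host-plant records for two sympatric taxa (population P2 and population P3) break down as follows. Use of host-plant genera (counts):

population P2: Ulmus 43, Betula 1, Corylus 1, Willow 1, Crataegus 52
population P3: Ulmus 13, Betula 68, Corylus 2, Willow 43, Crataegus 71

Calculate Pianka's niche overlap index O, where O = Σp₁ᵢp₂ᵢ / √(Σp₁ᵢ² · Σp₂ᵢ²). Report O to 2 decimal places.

0.60

Proportions for population P2 (n=98): 43/98=0.4388, 1/98=0.0102, 1/98=0.0102, 1/98=0.0102, 52/98=0.5306
Proportions for population P3 (n=197): 13/197=0.0660, 68/197=0.3452, 2/197=0.0102, 43/197=0.2183, 71/197=0.3604
Σ p₁ᵢp₂ᵢ = 0.028961 + 0.003521 + 0.000104 + 0.002227 + 0.191228 = 0.226041
Σp_1ᵢ² = 0.4388² + 0.0102² + 0.0102² + 0.0102² + 0.5306² = 0.192545 + 0.000104 + 0.000104 + 0.000104 + 0.281536 = 0.474393
Σp_2ᵢ² = 0.0660² + 0.3452² + 0.0102² + 0.2183² + 0.3604² = 0.004356 + 0.119163 + 0.000104 + 0.047655 + 0.129888 = 0.301166
O = 0.226041 / √(0.474393 × 0.301166) = 0.226041 / 0.3779829 = 0.5980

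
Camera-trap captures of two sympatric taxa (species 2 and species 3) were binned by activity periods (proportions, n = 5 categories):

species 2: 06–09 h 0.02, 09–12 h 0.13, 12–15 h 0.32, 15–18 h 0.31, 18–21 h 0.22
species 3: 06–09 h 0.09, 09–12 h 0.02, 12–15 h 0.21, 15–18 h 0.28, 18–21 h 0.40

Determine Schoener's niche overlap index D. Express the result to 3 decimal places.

Σ|p₁ᵢ − p₂ᵢ| = 0.07 + 0.11 + 0.11 + 0.03 + 0.18 = 0.50
D = 1 − ½ × 0.50 = 1 − 0.250 = 0.75000

0.750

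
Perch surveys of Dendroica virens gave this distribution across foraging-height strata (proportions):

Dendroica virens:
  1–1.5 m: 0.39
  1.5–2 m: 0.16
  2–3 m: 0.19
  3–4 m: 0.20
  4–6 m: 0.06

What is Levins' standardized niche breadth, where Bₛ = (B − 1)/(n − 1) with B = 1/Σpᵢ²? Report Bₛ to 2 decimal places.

Σpᵢ² = 0.39² + 0.16² + 0.19² + 0.20² + 0.06² = 0.1521 + 0.0256 + 0.0361 + 0.0400 + 0.0036 = 0.2574
B = 1 / 0.2574 = 3.8850
Bₛ = (B − 1)/(n − 1) = (3.8850 − 1)/(5 − 1) = 2.8850/4 = 0.7213

0.72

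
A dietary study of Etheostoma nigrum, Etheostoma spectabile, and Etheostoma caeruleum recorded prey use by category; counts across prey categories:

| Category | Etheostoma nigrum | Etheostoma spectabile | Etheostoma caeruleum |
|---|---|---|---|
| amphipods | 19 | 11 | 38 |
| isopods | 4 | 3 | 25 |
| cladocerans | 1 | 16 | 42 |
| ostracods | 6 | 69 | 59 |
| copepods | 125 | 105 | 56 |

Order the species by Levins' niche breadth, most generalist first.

Etheostoma caeruleum > Etheostoma spectabile > Etheostoma nigrum

Proportions for Etheostoma nigrum (n=155): 19/155=0.1226, 4/155=0.0258, 1/155=0.0065, 6/155=0.0387, 125/155=0.8065
Proportions for Etheostoma spectabile (n=204): 11/204=0.0539, 3/204=0.0147, 16/204=0.0784, 69/204=0.3382, 105/204=0.5147
Proportions for Etheostoma caeruleum (n=220): 38/220=0.1727, 25/220=0.1136, 42/220=0.1909, 59/220=0.2682, 56/220=0.2545
Σp_nigrᵢ² = 0.1226² + 0.0258² + 0.0065² + 0.0387² + 0.8065² = 0.015031 + 0.000666 + 0.000042 + 0.001498 + 0.650442 = 0.667679
B_nigr = 1 / 0.667679 = 1.4977
Σp_specᵢ² = 0.0539² + 0.0147² + 0.0784² + 0.3382² + 0.5147² = 0.002905 + 0.000216 + 0.006147 + 0.114379 + 0.264916 = 0.388563
B_spec = 1 / 0.388563 = 2.5736
Σp_caerᵢ² = 0.1727² + 0.1136² + 0.1909² + 0.2682² + 0.2545² = 0.029825 + 0.012905 + 0.036443 + 0.071931 + 0.064770 = 0.215874
B_caer = 1 / 0.215874 = 4.6323
Ranking by B (broadest → narrowest): Etheostoma caeruleum (4.63) > Etheostoma spectabile (2.57) > Etheostoma nigrum (1.50)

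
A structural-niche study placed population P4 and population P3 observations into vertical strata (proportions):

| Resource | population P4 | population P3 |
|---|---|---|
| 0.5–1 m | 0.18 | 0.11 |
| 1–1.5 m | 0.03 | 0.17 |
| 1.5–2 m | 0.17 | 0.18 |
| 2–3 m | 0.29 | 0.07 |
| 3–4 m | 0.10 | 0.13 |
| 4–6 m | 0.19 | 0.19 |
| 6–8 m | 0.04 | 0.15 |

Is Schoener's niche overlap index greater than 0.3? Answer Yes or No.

Yes

Σ|p₁ᵢ − p₂ᵢ| = 0.07 + 0.14 + 0.01 + 0.22 + 0.03 + 0.00 + 0.11 = 0.58
D = 1 − ½ × 0.58 = 1 − 0.290 = 0.7100
D = 0.7100 > 0.3 → Yes.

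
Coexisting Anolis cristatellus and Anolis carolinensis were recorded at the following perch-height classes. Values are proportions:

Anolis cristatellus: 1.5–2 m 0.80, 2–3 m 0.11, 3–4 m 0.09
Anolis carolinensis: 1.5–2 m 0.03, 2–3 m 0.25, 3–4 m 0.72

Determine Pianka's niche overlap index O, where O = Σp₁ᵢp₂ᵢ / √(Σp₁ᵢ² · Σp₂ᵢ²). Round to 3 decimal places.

Σ p₁ᵢp₂ᵢ = 0.0240 + 0.0275 + 0.0648 = 0.1163
Σp_1ᵢ² = 0.80² + 0.11² + 0.09² = 0.6400 + 0.0121 + 0.0081 = 0.6602
Σp_2ᵢ² = 0.03² + 0.25² + 0.72² = 0.0009 + 0.0625 + 0.5184 = 0.5818
O = 0.1163 / √(0.6602 × 0.5818) = 0.1163 / 0.619762 = 0.18765

0.188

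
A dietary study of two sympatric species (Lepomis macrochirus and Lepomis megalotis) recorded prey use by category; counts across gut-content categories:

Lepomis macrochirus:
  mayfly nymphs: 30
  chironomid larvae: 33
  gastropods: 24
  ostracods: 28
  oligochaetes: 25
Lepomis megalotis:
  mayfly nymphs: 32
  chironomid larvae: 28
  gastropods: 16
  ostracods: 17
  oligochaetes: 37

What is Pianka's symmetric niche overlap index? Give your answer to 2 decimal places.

Proportions for Lepomis macrochirus (n=140): 30/140=0.2143, 33/140=0.2357, 24/140=0.1714, 28/140=0.2000, 25/140=0.1786
Proportions for Lepomis megalotis (n=130): 32/130=0.2462, 28/130=0.2154, 16/130=0.1231, 17/130=0.1308, 37/130=0.2846
Σ p₁ᵢp₂ᵢ = 0.052761 + 0.050770 + 0.021099 + 0.026160 + 0.050830 = 0.201620
Σp_1ᵢ² = 0.2143² + 0.2357² + 0.1714² + 0.2000² + 0.1786² = 0.045924 + 0.055554 + 0.029378 + 0.040000 + 0.031898 = 0.202754
Σp_2ᵢ² = 0.2462² + 0.2154² + 0.1231² + 0.1308² + 0.2846² = 0.060614 + 0.046397 + 0.015154 + 0.017109 + 0.080997 = 0.220271
O = 0.201620 / √(0.202754 × 0.220271) = 0.201620 / 0.2113311 = 0.9540

0.95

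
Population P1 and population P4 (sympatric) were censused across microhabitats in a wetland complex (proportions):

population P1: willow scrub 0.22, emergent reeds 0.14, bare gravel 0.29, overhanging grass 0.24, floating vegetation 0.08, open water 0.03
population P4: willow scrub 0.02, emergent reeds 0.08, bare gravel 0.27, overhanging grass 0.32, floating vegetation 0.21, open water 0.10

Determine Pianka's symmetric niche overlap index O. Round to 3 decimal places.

0.841

Σ p₁ᵢp₂ᵢ = 0.0044 + 0.0112 + 0.0783 + 0.0768 + 0.0168 + 0.0030 = 0.1905
Σp_1ᵢ² = 0.22² + 0.14² + 0.29² + 0.24² + 0.08² + 0.03² = 0.0484 + 0.0196 + 0.0841 + 0.0576 + 0.0064 + 0.0009 = 0.2170
Σp_2ᵢ² = 0.02² + 0.08² + 0.27² + 0.32² + 0.21² + 0.10² = 0.0004 + 0.0064 + 0.0729 + 0.1024 + 0.0441 + 0.0100 = 0.2362
O = 0.1905 / √(0.2170 × 0.2362) = 0.1905 / 0.226397 = 0.84144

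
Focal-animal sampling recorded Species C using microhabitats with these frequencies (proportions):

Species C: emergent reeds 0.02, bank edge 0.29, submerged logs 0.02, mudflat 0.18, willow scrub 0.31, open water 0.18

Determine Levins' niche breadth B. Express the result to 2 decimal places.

4.07

Σpᵢ² = 0.02² + 0.29² + 0.02² + 0.18² + 0.31² + 0.18² = 0.0004 + 0.0841 + 0.0004 + 0.0324 + 0.0961 + 0.0324 = 0.2458
B = 1 / 0.2458 = 4.0683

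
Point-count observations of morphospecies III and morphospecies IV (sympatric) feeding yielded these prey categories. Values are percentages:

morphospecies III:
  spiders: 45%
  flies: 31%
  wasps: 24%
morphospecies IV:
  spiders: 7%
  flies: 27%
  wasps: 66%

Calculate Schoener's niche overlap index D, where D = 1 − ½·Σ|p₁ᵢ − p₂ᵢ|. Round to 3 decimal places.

Convert percentages to proportions (divide by 100).
Σ|p₁ᵢ − p₂ᵢ| = 0.38 + 0.04 + 0.42 = 0.84
D = 1 − ½ × 0.84 = 1 − 0.420 = 0.58000

0.580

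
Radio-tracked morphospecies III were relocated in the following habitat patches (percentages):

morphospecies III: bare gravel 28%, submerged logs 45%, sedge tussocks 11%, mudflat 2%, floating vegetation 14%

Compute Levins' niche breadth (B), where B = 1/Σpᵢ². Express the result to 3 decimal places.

3.195

Convert percentages to proportions (divide by 100).
Σpᵢ² = 0.28² + 0.45² + 0.11² + 0.02² + 0.14² = 0.0784 + 0.2025 + 0.0121 + 0.0004 + 0.0196 = 0.3130
B = 1 / 0.3130 = 3.19489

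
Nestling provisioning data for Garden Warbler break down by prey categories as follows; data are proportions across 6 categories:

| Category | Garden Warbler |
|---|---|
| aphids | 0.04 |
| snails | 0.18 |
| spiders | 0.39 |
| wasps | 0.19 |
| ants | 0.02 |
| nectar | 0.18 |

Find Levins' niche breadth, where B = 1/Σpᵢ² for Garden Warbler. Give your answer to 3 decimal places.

Σpᵢ² = 0.04² + 0.18² + 0.39² + 0.19² + 0.02² + 0.18² = 0.0016 + 0.0324 + 0.1521 + 0.0361 + 0.0004 + 0.0324 = 0.2550
B = 1 / 0.2550 = 3.92157

3.922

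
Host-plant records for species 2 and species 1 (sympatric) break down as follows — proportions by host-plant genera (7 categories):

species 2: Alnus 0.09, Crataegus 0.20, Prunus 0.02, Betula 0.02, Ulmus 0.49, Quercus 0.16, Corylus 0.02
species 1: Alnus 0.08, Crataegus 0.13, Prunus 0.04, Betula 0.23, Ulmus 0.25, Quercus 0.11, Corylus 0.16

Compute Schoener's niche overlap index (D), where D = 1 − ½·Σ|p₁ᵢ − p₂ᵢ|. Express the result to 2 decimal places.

0.63

Σ|p₁ᵢ − p₂ᵢ| = 0.01 + 0.07 + 0.02 + 0.21 + 0.24 + 0.05 + 0.14 = 0.74
D = 1 − ½ × 0.74 = 1 − 0.370 = 0.6300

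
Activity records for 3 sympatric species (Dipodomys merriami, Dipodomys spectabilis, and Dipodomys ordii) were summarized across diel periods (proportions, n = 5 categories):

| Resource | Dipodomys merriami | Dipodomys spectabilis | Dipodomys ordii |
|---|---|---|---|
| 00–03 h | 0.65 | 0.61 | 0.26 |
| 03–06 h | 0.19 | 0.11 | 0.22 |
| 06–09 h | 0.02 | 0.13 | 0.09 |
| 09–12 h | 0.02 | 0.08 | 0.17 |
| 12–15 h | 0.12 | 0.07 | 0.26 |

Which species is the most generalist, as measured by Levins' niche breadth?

Dipodomys ordii

Σp_merrᵢ² = 0.65² + 0.19² + 0.02² + 0.02² + 0.12² = 0.4225 + 0.0361 + 0.0004 + 0.0004 + 0.0144 = 0.4738
B_merr = 1 / 0.4738 = 2.1106
Σp_specᵢ² = 0.61² + 0.11² + 0.13² + 0.08² + 0.07² = 0.3721 + 0.0121 + 0.0169 + 0.0064 + 0.0049 = 0.4124
B_spec = 1 / 0.4124 = 2.4248
Σp_ordiᵢ² = 0.26² + 0.22² + 0.09² + 0.17² + 0.26² = 0.0676 + 0.0484 + 0.0081 + 0.0289 + 0.0676 = 0.2206
B_ordi = 1 / 0.2206 = 4.5331
Highest B → broadest niche (most generalist): Dipodomys ordii (B = 4.53).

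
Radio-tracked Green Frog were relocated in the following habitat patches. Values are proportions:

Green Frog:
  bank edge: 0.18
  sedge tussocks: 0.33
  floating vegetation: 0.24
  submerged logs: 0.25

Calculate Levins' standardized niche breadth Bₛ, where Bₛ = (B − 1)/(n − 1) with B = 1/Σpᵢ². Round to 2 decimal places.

Σpᵢ² = 0.18² + 0.33² + 0.24² + 0.25² = 0.0324 + 0.1089 + 0.0576 + 0.0625 = 0.2614
B = 1 / 0.2614 = 3.8256
Bₛ = (B − 1)/(n − 1) = (3.8256 − 1)/(4 − 1) = 2.8256/3 = 0.9419

0.94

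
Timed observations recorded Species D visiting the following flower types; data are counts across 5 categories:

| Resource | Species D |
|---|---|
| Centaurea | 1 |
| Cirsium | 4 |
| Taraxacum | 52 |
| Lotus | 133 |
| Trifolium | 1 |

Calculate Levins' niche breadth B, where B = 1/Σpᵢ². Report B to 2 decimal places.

1.79

Proportions for Species D (n=191): 1/191=0.0052, 4/191=0.0209, 52/191=0.2723, 133/191=0.6963, 1/191=0.0052
Σpᵢ² = 0.0052² + 0.0209² + 0.2723² + 0.6963² + 0.0052² = 0.000027 + 0.000437 + 0.074147 + 0.484834 + 0.000027 = 0.559472
B = 1 / 0.559472 = 1.7874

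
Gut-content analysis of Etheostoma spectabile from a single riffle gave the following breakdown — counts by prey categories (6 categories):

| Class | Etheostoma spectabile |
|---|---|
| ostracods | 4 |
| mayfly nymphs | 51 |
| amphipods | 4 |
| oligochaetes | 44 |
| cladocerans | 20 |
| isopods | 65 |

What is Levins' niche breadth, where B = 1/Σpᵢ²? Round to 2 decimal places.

Proportions for Etheostoma spectabile (n=188): 4/188=0.0213, 51/188=0.2713, 4/188=0.0213, 44/188=0.2340, 20/188=0.1064, 65/188=0.3457
Σpᵢ² = 0.0213² + 0.2713² + 0.0213² + 0.2340² + 0.1064² + 0.3457² = 0.000454 + 0.073604 + 0.000454 + 0.054756 + 0.011321 + 0.119508 = 0.260097
B = 1 / 0.260097 = 3.8447

3.84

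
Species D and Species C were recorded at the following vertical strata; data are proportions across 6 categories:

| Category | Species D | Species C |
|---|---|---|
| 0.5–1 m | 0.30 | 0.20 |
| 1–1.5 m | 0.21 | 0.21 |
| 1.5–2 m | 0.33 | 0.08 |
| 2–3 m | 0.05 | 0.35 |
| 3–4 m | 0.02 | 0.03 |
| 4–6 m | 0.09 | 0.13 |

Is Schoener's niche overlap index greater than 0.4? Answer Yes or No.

Σ|p₁ᵢ − p₂ᵢ| = 0.10 + 0.00 + 0.25 + 0.30 + 0.01 + 0.04 = 0.70
D = 1 − ½ × 0.70 = 1 − 0.350 = 0.6500
D = 0.6500 > 0.4 → Yes.

Yes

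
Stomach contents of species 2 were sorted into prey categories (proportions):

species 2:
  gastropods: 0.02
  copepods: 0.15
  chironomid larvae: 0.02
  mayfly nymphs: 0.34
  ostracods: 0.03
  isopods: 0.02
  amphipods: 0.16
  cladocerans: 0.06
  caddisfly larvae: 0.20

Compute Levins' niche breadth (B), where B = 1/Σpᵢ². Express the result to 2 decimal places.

4.78

Σpᵢ² = 0.02² + 0.15² + 0.02² + 0.34² + 0.03² + 0.02² + 0.16² + 0.06² + 0.20² = 0.0004 + 0.0225 + 0.0004 + 0.1156 + 0.0009 + 0.0004 + 0.0256 + 0.0036 + 0.0400 = 0.2094
B = 1 / 0.2094 = 4.7755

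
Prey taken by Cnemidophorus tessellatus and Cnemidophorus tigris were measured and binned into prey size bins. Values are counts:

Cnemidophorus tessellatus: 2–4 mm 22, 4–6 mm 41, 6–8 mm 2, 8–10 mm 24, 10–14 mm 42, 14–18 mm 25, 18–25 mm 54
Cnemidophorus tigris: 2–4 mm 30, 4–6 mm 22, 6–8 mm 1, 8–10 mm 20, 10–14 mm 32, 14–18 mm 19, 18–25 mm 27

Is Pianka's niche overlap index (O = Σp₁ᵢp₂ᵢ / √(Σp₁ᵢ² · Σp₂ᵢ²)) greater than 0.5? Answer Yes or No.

Yes

Proportions for Cnemidophorus tessellatus (n=210): 22/210=0.1048, 41/210=0.1952, 2/210=0.0095, 24/210=0.1143, 42/210=0.2000, 25/210=0.1190, 54/210=0.2571
Proportions for Cnemidophorus tigris (n=151): 30/151=0.1987, 22/151=0.1457, 1/151=0.0066, 20/151=0.1325, 32/151=0.2119, 19/151=0.1258, 27/151=0.1788
Σ p₁ᵢp₂ᵢ = 0.020824 + 0.028441 + 0.000063 + 0.015145 + 0.042380 + 0.014970 + 0.045969 = 0.167792
Σp_1ᵢ² = 0.1048² + 0.1952² + 0.0095² + 0.1143² + 0.2000² + 0.1190² + 0.2571² = 0.010983 + 0.038103 + 0.000090 + 0.013064 + 0.040000 + 0.014161 + 0.066100 = 0.182501
Σp_2ᵢ² = 0.1987² + 0.1457² + 0.0066² + 0.1325² + 0.2119² + 0.1258² + 0.1788² = 0.039482 + 0.021228 + 0.000044 + 0.017556 + 0.044902 + 0.015826 + 0.031969 = 0.171007
O = 0.167792 / √(0.182501 × 0.171007) = 0.167792 / 0.1766605 = 0.9498
O = 0.9498 > 0.5 → Yes.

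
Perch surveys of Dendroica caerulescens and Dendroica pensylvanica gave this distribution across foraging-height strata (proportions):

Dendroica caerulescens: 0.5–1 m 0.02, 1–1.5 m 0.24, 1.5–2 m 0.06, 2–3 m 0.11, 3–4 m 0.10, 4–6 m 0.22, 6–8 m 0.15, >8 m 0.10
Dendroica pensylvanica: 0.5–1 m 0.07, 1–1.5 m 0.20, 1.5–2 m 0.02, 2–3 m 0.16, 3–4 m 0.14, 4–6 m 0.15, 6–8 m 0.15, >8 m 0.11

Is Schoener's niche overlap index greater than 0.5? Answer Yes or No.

Yes

Σ|p₁ᵢ − p₂ᵢ| = 0.05 + 0.04 + 0.04 + 0.05 + 0.04 + 0.07 + 0.00 + 0.01 = 0.30
D = 1 − ½ × 0.30 = 1 − 0.150 = 0.8500
D = 0.8500 > 0.5 → Yes.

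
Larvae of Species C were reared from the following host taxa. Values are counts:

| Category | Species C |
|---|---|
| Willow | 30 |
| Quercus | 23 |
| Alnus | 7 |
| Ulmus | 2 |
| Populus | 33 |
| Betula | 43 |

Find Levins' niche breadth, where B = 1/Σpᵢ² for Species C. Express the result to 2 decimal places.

4.31

Proportions for Species C (n=138): 30/138=0.2174, 23/138=0.1667, 7/138=0.0507, 2/138=0.0145, 33/138=0.2391, 43/138=0.3116
Σpᵢ² = 0.2174² + 0.1667² + 0.0507² + 0.0145² + 0.2391² + 0.3116² = 0.047263 + 0.027789 + 0.002570 + 0.000210 + 0.057169 + 0.097095 = 0.232096
B = 1 / 0.232096 = 4.3086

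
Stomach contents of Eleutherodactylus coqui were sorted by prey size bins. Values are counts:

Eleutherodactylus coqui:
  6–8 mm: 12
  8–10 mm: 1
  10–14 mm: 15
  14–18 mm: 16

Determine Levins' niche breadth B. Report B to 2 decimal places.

Proportions for Eleutherodactylus coqui (n=44): 12/44=0.2727, 1/44=0.0227, 15/44=0.3409, 16/44=0.3636
Σpᵢ² = 0.2727² + 0.0227² + 0.3409² + 0.3636² = 0.074365 + 0.000515 + 0.116213 + 0.132205 = 0.323298
B = 1 / 0.323298 = 3.0931

3.09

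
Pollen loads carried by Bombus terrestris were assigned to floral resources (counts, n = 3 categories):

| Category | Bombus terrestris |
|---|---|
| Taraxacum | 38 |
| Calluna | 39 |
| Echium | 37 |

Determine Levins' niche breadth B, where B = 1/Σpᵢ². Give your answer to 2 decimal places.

Proportions for Bombus terrestris (n=114): 38/114=0.3333, 39/114=0.3421, 37/114=0.3246
Σpᵢ² = 0.3333² + 0.3421² + 0.3246² = 0.111089 + 0.117032 + 0.105365 = 0.333486
B = 1 / 0.333486 = 2.9986

3.00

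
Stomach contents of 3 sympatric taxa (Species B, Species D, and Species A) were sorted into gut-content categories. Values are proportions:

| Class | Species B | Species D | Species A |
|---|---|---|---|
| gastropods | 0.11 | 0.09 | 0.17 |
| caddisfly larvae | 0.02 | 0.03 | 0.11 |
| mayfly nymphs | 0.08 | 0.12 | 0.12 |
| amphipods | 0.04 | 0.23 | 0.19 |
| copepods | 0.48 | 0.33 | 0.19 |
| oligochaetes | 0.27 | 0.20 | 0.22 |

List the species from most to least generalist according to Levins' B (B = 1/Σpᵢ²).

Σp_Bᵢ² = 0.11² + 0.02² + 0.08² + 0.04² + 0.48² + 0.27² = 0.0121 + 0.0004 + 0.0064 + 0.0016 + 0.2304 + 0.0729 = 0.3238
B_B = 1 / 0.3238 = 3.0883
Σp_Dᵢ² = 0.09² + 0.03² + 0.12² + 0.23² + 0.33² + 0.20² = 0.0081 + 0.0009 + 0.0144 + 0.0529 + 0.1089 + 0.0400 = 0.2252
B_D = 1 / 0.2252 = 4.4405
Σp_Aᵢ² = 0.17² + 0.11² + 0.12² + 0.19² + 0.19² + 0.22² = 0.0289 + 0.0121 + 0.0144 + 0.0361 + 0.0361 + 0.0484 = 0.1760
B_A = 1 / 0.1760 = 5.6818
Ranking by B (broadest → narrowest): Species A (5.68) > Species D (4.44) > Species B (3.09)

Species A > Species D > Species B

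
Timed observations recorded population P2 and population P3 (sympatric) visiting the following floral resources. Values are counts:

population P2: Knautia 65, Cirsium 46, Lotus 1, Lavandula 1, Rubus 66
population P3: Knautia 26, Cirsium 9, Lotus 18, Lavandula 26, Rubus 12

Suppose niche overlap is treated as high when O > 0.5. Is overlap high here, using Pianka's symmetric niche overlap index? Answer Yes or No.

Proportions for population P2 (n=179): 65/179=0.3631, 46/179=0.2570, 1/179=0.0056, 1/179=0.0056, 66/179=0.3687
Proportions for population P3 (n=91): 26/91=0.2857, 9/91=0.0989, 18/91=0.1978, 26/91=0.2857, 12/91=0.1319
Σ p₁ᵢp₂ᵢ = 0.103738 + 0.025417 + 0.001108 + 0.001600 + 0.048632 = 0.180495
Σp_1ᵢ² = 0.3631² + 0.2570² + 0.0056² + 0.0056² + 0.3687² = 0.131842 + 0.066049 + 0.000031 + 0.000031 + 0.135940 = 0.333893
Σp_2ᵢ² = 0.2857² + 0.0989² + 0.1978² + 0.2857² + 0.1319² = 0.081624 + 0.009781 + 0.039125 + 0.081624 + 0.017398 = 0.229552
O = 0.180495 / √(0.333893 × 0.229552) = 0.180495 / 0.2768498 = 0.6520
O = 0.6520 > 0.5 → Yes.

Yes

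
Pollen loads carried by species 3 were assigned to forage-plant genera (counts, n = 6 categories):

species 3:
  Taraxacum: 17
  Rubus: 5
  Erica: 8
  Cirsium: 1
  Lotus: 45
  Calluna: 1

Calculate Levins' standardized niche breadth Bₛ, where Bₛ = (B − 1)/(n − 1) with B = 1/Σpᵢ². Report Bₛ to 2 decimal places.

Proportions for species 3 (n=77): 17/77=0.2208, 5/77=0.0649, 8/77=0.1039, 1/77=0.0130, 45/77=0.5844, 1/77=0.0130
Σpᵢ² = 0.2208² + 0.0649² + 0.1039² + 0.0130² + 0.5844² + 0.0130² = 0.048753 + 0.004212 + 0.010795 + 0.000169 + 0.341523 + 0.000169 = 0.405621
B = 1 / 0.405621 = 2.4654
Bₛ = (B − 1)/(n − 1) = (2.4654 − 1)/(6 − 1) = 1.4654/5 = 0.2931

0.29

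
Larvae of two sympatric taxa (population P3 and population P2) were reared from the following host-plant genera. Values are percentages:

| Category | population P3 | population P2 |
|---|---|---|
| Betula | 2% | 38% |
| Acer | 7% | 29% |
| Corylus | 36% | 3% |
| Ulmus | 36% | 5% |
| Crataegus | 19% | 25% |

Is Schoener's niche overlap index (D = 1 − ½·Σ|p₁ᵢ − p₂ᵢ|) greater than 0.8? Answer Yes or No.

Convert percentages to proportions (divide by 100).
Σ|p₁ᵢ − p₂ᵢ| = 0.36 + 0.22 + 0.33 + 0.31 + 0.06 = 1.28
D = 1 − ½ × 1.28 = 1 − 0.640 = 0.3600
D = 0.3600 < 0.8 → No.

No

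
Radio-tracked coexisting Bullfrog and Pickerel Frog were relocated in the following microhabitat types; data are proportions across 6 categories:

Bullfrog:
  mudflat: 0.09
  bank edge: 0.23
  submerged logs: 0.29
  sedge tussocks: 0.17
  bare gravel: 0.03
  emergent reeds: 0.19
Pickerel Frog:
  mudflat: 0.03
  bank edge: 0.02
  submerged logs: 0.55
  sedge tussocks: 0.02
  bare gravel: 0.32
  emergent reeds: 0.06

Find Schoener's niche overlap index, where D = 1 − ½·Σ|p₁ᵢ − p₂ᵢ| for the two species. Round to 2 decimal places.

0.45

Σ|p₁ᵢ − p₂ᵢ| = 0.06 + 0.21 + 0.26 + 0.15 + 0.29 + 0.13 = 1.10
D = 1 − ½ × 1.10 = 1 − 0.550 = 0.4500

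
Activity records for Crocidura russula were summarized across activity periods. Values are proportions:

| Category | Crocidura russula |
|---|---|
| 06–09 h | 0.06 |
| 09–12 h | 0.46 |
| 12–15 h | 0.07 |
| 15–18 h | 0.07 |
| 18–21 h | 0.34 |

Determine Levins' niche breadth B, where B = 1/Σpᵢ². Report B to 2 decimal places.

Σpᵢ² = 0.06² + 0.46² + 0.07² + 0.07² + 0.34² = 0.0036 + 0.2116 + 0.0049 + 0.0049 + 0.1156 = 0.3406
B = 1 / 0.3406 = 2.9360

2.94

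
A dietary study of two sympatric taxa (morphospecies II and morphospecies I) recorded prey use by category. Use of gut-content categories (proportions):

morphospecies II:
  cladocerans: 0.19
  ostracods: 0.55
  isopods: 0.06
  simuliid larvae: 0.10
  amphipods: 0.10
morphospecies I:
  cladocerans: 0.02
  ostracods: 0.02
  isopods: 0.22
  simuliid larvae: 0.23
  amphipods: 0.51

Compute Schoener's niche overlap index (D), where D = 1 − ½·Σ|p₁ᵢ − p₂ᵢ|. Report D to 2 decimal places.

0.30

Σ|p₁ᵢ − p₂ᵢ| = 0.17 + 0.53 + 0.16 + 0.13 + 0.41 = 1.40
D = 1 − ½ × 1.40 = 1 − 0.700 = 0.3000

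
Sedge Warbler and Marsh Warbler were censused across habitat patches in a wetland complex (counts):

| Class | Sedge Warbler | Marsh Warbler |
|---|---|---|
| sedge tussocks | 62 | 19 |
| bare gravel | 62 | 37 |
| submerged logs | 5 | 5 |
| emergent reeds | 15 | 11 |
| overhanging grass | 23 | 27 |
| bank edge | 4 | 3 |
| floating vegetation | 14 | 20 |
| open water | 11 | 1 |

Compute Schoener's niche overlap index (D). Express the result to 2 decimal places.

0.77

Proportions for Sedge Warbler (n=196): 62/196=0.3163, 62/196=0.3163, 5/196=0.0255, 15/196=0.0765, 23/196=0.1173, 4/196=0.0204, 14/196=0.0714, 11/196=0.0561
Proportions for Marsh Warbler (n=123): 19/123=0.1545, 37/123=0.3008, 5/123=0.0407, 11/123=0.0894, 27/123=0.2195, 3/123=0.0244, 20/123=0.1626, 1/123=0.0081
Σ|p₁ᵢ − p₂ᵢ| = 0.1618 + 0.0155 + 0.0152 + 0.0129 + 0.1022 + 0.0040 + 0.0912 + 0.0480 = 0.4508
D = 1 − ½ × 0.4508 = 1 − 0.22540 = 0.77460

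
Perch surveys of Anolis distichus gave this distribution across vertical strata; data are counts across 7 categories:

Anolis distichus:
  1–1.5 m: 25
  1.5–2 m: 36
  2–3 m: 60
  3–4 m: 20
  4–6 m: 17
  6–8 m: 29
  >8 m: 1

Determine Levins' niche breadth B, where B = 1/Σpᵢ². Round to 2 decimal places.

Proportions for Anolis distichus (n=188): 25/188=0.1330, 36/188=0.1915, 60/188=0.3191, 20/188=0.1064, 17/188=0.0904, 29/188=0.1543, 1/188=0.0053
Σpᵢ² = 0.1330² + 0.1915² + 0.3191² + 0.1064² + 0.0904² + 0.1543² + 0.0053² = 0.017689 + 0.036672 + 0.101825 + 0.011321 + 0.008172 + 0.023808 + 0.000028 = 0.199515
B = 1 / 0.199515 = 5.0122

5.01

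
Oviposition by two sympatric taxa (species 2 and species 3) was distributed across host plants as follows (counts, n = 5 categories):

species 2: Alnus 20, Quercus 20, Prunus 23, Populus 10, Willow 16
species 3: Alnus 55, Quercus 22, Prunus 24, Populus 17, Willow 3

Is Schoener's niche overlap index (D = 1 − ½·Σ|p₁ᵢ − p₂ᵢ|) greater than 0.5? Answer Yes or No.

Yes

Proportions for species 2 (n=89): 20/89=0.2247, 20/89=0.2247, 23/89=0.2584, 10/89=0.1124, 16/89=0.1798
Proportions for species 3 (n=121): 55/121=0.4545, 22/121=0.1818, 24/121=0.1983, 17/121=0.1405, 3/121=0.0248
Σ|p₁ᵢ − p₂ᵢ| = 0.2298 + 0.0429 + 0.0601 + 0.0281 + 0.1550 = 0.5159
D = 1 − ½ × 0.5159 = 1 − 0.25795 = 0.74205
D = 0.74205 > 0.5 → Yes.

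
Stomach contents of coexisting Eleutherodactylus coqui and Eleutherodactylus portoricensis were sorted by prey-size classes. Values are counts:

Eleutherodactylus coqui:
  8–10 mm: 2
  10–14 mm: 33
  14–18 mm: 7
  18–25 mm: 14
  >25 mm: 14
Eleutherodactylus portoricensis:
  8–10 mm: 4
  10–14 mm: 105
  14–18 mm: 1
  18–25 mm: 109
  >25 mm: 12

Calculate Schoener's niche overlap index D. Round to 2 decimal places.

0.73

Proportions for Eleutherodactylus coqui (n=70): 2/70=0.0286, 33/70=0.4714, 7/70=0.1000, 14/70=0.2000, 14/70=0.2000
Proportions for Eleutherodactylus portoricensis (n=231): 4/231=0.0173, 105/231=0.4545, 1/231=0.0043, 109/231=0.4719, 12/231=0.0519
Σ|p₁ᵢ − p₂ᵢ| = 0.0113 + 0.0169 + 0.0957 + 0.2719 + 0.1481 = 0.5439
D = 1 − ½ × 0.5439 = 1 − 0.27195 = 0.72805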